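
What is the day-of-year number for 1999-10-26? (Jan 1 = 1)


Date: October 26, 1999
Days in months 1 through 9: 273
Plus 26 days in October

Day of year: 299


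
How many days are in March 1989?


March 1989

31 days


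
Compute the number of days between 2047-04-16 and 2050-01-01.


From 2047-04-16 to 2050-01-01
2047-04-16: days before April = 31 + 28 + 31 = 90 (2047 is not a leap year); day of year = 90 + 16 = 106
2050-01-01: day of year = 1
Rest of 2047: 365 - 106 = 259
Full years 2048 (366), 2049 (365): 731
Total = 259 + 731 + 1 = 991

991 days


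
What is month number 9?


Month 9 of 12

September


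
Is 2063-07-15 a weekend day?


Anchor: Jan 1, 2063. With p = 2063 - 1 = 2062: (p + p//4 - p//100 + p//400) mod 7 = (2062 + 515 - 20 + 5) mod 7 = 2562 mod 7 = 0 -> Monday (Mon=0 ... Sun=6)
Day of year: 196; offset = 195
Weekday index = (0 + 195) mod 7 = 6 -> Sunday
Weekend days: Saturday, Sunday

Yes


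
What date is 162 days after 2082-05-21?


Start: 2082-05-21, add 162 days
May 2082 has 31 days: 31 - 21 = 10 days to May 31 -> 152 left
June 2082 has 30 days -> 122 left
July 2082 has 31 days -> 91 left
August 2082 has 31 days -> 60 left
September 2082 has 30 days -> 30 left
October 2082: 30 <= 31 -> lands on October 30

Result: 2082-10-30


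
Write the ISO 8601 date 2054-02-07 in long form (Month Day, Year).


ISO 2054-02-07 parses as year=2054, month=02, day=07
Month 2 -> February

February 7, 2054


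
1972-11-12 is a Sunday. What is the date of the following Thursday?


Current: Sunday
Target: Thursday
Days ahead: 4

Next Thursday: 1972-11-16


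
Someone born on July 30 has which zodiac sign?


Date: July 30
Conventional tropical zodiac dates: Leo from July 23 onward; Virgo starts August 23
July 30 falls within the Leo range

Leo


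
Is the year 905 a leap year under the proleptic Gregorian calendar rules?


Gregorian leap year rule: divisible by 4, but not by 100, unless also by 400.
905 is not divisible by 4 -> not a leap year

No


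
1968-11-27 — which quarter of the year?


Month: November (month 11)
Q1: Jan-Mar, Q2: Apr-Jun, Q3: Jul-Sep, Q4: Oct-Dec

Q4


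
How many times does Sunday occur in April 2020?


April 2020 has 30 days
Anchor: Jan 1, 2020. With p = 2020 - 1 = 2019: (p + p//4 - p//100 + p//400) mod 7 = (2019 + 504 - 20 + 5) mod 7 = 2508 mod 7 = 2 -> Wednesday (Mon=0 ... Sun=6)
Days before April (Jan-Mar): 91; April 1 index = (2 + 91) mod 7 = 2 -> Wednesday
First Sunday is April 5
Sundays: 5, 12, 19, 26

4 Sundays


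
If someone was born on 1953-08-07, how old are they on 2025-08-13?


Birth: 1953-08-07
Reference: 2025-08-13
Year difference: 2025 - 1953 = 72

72 years old


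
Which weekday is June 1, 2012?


Target: June 1, 2012
Anchor: Jan 1, 2012. With p = 2012 - 1 = 2011: (p + p//4 - p//100 + p//400) mod 7 = (2011 + 502 - 20 + 5) mod 7 = 2498 mod 7 = 6 -> Sunday (Mon=0 ... Sun=6)
Days before June (Jan-May): 152 days
Weekday index = (6 + 152) mod 7 = 4

Friday


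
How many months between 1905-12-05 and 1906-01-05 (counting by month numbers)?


From December 1905 to January 1906
1 year * 12 = 12 months, minus 11 months = 1

1 month


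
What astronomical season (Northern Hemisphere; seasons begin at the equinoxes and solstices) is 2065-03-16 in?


Date: March 16
Astronomical Winter (approx.; exact equinox/solstice day varies by year): December 21 to March 19
March 16 falls within the Winter window

Winter


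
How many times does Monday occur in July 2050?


July 2050 has 31 days
Anchor: Jan 1, 2050. With p = 2050 - 1 = 2049: (p + p//4 - p//100 + p//400) mod 7 = (2049 + 512 - 20 + 5) mod 7 = 2546 mod 7 = 5 -> Saturday (Mon=0 ... Sun=6)
Days before July (Jan-Jun): 181; July 1 index = (5 + 181) mod 7 = 4 -> Friday
First Monday is July 4
Mondays: 4, 11, 18, 25

4 Mondays


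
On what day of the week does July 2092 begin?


Target: July 1, 2092
Anchor: Jan 1, 2092. With p = 2092 - 1 = 2091: (p + p//4 - p//100 + p//400) mod 7 = (2091 + 522 - 20 + 5) mod 7 = 2598 mod 7 = 1 -> Tuesday (Mon=0 ... Sun=6)
Days before July (Jan-Jun): 182 days
Weekday index = (1 + 182) mod 7 = 1

Tuesday


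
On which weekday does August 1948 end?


August 1948 has 31 days
Anchor: Jan 1, 1948. With p = 1948 - 1 = 1947: (p + p//4 - p//100 + p//400) mod 7 = (1947 + 486 - 19 + 4) mod 7 = 2418 mod 7 = 3 -> Thursday (Mon=0 ... Sun=6)
Days before August (Jan-Jul): 213; August 1 index = (3 + 213) mod 7 = 6 -> Sunday
Last day offset: 31 - 1 = 30 days
Weekday index = (6 + 30) mod 7 = 1

Tuesday, August 31


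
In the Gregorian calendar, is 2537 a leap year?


Gregorian leap year rule: divisible by 4, but not by 100, unless also by 400.
2537 is not divisible by 4 -> not a leap year

No


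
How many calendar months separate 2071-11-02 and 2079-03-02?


From November 2071 to March 2079
8 years * 12 = 96 months, minus 8 months = 88

88 months


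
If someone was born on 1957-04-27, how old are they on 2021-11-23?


Birth: 1957-04-27
Reference: 2021-11-23
Year difference: 2021 - 1957 = 64

64 years old


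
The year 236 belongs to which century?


Century = (year - 1) // 100 + 1
= (236 - 1) // 100 + 1
= 235 // 100 + 1
= 2 + 1

3rd century


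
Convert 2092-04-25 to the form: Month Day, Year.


ISO 2092-04-25 parses as year=2092, month=04, day=25
Month 4 -> April

April 25, 2092


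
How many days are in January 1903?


January 1903

31 days


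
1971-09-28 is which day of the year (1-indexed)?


Date: September 28, 1971
Days in months 1 through 8: 243
Plus 28 days in September

Day of year: 271


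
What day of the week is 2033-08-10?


Date: August 10, 2033
Anchor: Jan 1, 2033. With p = 2033 - 1 = 2032: (p + p//4 - p//100 + p//400) mod 7 = (2032 + 508 - 20 + 5) mod 7 = 2525 mod 7 = 5 -> Saturday (Mon=0 ... Sun=6)
Days before August (Jan-Jul): 212; offset = 212 + 10 - 1 = 221
Weekday index = (5 + 221) mod 7 = 2

Day of the week: Wednesday


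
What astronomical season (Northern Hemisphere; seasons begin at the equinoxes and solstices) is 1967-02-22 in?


Date: February 22
Astronomical Winter (approx.; exact equinox/solstice day varies by year): December 21 to March 19
February 22 falls within the Winter window

Winter


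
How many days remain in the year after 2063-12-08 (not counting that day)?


Day of year: 342 of 365
Remaining = 365 - 342

23 days


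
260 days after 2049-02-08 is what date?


Start: 2049-02-08, add 260 days
February 2049 has 28 days: 28 - 8 = 20 days to February 28 -> 240 left
March 2049 has 31 days -> 209 left
April 2049 has 30 days -> 179 left
May 2049 has 31 days -> 148 left
June 2049 has 30 days -> 118 left
July 2049 has 31 days -> 87 left
August 2049 has 31 days -> 56 left
September 2049 has 30 days -> 26 left
October 2049: 26 <= 31 -> lands on October 26

Result: 2049-10-26


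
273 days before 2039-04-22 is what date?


Start: 2039-04-22, subtract 273 days
Back 22 days from April 22 reaches March 31, 2039 -> 251 left
March 2039 has 31 days -> back to February 28, 2039 -> 220 left
February 2039 has 28 days -> back to January 31, 2039 -> 192 left
January 2039 has 31 days -> back to December 31, 2038 -> 161 left
December 2038 has 31 days -> back to November 30, 2038 -> 130 left
November 2038 has 30 days -> back to October 31, 2038 -> 100 left
October 2038 has 31 days -> back to September 30, 2038 -> 69 left
September 2038 has 30 days -> back to August 31, 2038 -> 39 left
August 2038 has 31 days -> back to July 31, 2038 -> 8 left
July 2038: 31 - 8 = 23 -> lands on July 23

Result: 2038-07-23


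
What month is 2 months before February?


February is month 2
2 - 2 = 0; wrap: 0 + 12 = 12

December


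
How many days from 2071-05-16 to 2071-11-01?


From 2071-05-16 to 2071-11-01
2071-05-16: days before May = 31 + 28 + 31 + 30 = 120 (2071 is not a leap year); day of year = 120 + 16 = 136
2071-11-01: days before November = 31 + 28 + 31 + 30 + 31 + 30 + 31 + 31 + 30 + 31 = 304 (2071 is not a leap year); day of year = 304 + 1 = 305
Same year: 305 - 136 = 169

169 days


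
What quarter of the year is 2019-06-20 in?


Month: June (month 6)
Q1: Jan-Mar, Q2: Apr-Jun, Q3: Jul-Sep, Q4: Oct-Dec

Q2


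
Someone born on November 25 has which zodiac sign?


Date: November 25
Conventional tropical zodiac dates: Sagittarius from November 22 onward; Capricorn starts December 22
November 25 falls within the Sagittarius range

Sagittarius


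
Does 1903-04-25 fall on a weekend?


Anchor: Jan 1, 1903. With p = 1903 - 1 = 1902: (p + p//4 - p//100 + p//400) mod 7 = (1902 + 475 - 19 + 4) mod 7 = 2362 mod 7 = 3 -> Thursday (Mon=0 ... Sun=6)
Day of year: 115; offset = 114
Weekday index = (3 + 114) mod 7 = 5 -> Saturday
Weekend days: Saturday, Sunday

Yes


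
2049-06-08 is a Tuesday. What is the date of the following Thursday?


Current: Tuesday
Target: Thursday
Days ahead: 2

Next Thursday: 2049-06-10


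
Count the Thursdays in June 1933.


June 1933 has 30 days
Anchor: Jan 1, 1933. With p = 1933 - 1 = 1932: (p + p//4 - p//100 + p//400) mod 7 = (1932 + 483 - 19 + 4) mod 7 = 2400 mod 7 = 6 -> Sunday (Mon=0 ... Sun=6)
Days before June (Jan-May): 151; June 1 index = (6 + 151) mod 7 = 3 -> Thursday
First Thursday is June 1
Thursdays: 1, 8, 15, 22, 29

5 Thursdays


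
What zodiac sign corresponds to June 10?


Date: June 10
Conventional tropical zodiac dates: Gemini from May 21 onward; Cancer starts June 21
June 10 falls within the Gemini range

Gemini


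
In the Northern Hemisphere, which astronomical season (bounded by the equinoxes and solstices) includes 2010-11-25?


Date: November 25
Astronomical Autumn (approx.; exact equinox/solstice day varies by year): September 22 to December 20
November 25 falls within the Autumn window

Autumn


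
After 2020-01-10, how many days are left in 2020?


Day of year: 10 of 366
Remaining = 366 - 10

356 days


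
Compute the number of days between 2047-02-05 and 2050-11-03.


From 2047-02-05 to 2050-11-03
2047-02-05: days before February = 31; day of year = 31 + 5 = 36
2050-11-03: days before November = 31 + 28 + 31 + 30 + 31 + 30 + 31 + 31 + 30 + 31 = 304 (2050 is not a leap year); day of year = 304 + 3 = 307
Rest of 2047: 365 - 36 = 329
Full years 2048 (366), 2049 (365): 731
Total = 329 + 731 + 307 = 1367

1367 days


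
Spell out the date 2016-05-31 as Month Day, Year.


ISO 2016-05-31 parses as year=2016, month=05, day=31
Month 5 -> May

May 31, 2016


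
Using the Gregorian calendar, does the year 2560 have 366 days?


Gregorian leap year rule: divisible by 4, but not by 100, unless also by 400.
2560 is divisible by 4 but not 100 -> leap year

Yes


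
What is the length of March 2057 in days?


March 2057

31 days


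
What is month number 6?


Month 6 of 12

June


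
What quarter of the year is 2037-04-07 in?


Month: April (month 4)
Q1: Jan-Mar, Q2: Apr-Jun, Q3: Jul-Sep, Q4: Oct-Dec

Q2


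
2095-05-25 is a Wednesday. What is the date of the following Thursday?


Current: Wednesday
Target: Thursday
Days ahead: 1

Next Thursday: 2095-05-26


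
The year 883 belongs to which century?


Century = (year - 1) // 100 + 1
= (883 - 1) // 100 + 1
= 882 // 100 + 1
= 8 + 1

9th century


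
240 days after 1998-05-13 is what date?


Start: 1998-05-13, add 240 days
May 1998 has 31 days: 31 - 13 = 18 days to May 31 -> 222 left
June 1998 has 30 days -> 192 left
July 1998 has 31 days -> 161 left
August 1998 has 31 days -> 130 left
September 1998 has 30 days -> 100 left
October 1998 has 31 days -> 69 left
November 1998 has 30 days -> 39 left
December 1998 has 31 days -> 8 left
January 1999: 8 <= 31 -> lands on January 8

Result: 1999-01-08


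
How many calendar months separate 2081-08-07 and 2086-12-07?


From August 2081 to December 2086
5 years * 12 = 60 months, plus 4 months = 64

64 months


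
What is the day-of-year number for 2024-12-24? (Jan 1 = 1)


Date: December 24, 2024
Days in months 1 through 11: 335
Plus 24 days in December

Day of year: 359


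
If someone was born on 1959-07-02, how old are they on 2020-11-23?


Birth: 1959-07-02
Reference: 2020-11-23
Year difference: 2020 - 1959 = 61

61 years old


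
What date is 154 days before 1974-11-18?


Start: 1974-11-18, subtract 154 days
Back 18 days from November 18 reaches October 31, 1974 -> 136 left
October 1974 has 31 days -> back to September 30, 1974 -> 105 left
September 1974 has 30 days -> back to August 31, 1974 -> 75 left
August 1974 has 31 days -> back to July 31, 1974 -> 44 left
July 1974 has 31 days -> back to June 30, 1974 -> 13 left
June 1974: 30 - 13 = 17 -> lands on June 17

Result: 1974-06-17


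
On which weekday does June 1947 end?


June 1947 has 30 days
Anchor: Jan 1, 1947. With p = 1947 - 1 = 1946: (p + p//4 - p//100 + p//400) mod 7 = (1946 + 486 - 19 + 4) mod 7 = 2417 mod 7 = 2 -> Wednesday (Mon=0 ... Sun=6)
Days before June (Jan-May): 151; June 1 index = (2 + 151) mod 7 = 6 -> Sunday
Last day offset: 30 - 1 = 29 days
Weekday index = (6 + 29) mod 7 = 0

Monday, June 30


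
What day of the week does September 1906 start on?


Target: September 1, 1906
Anchor: Jan 1, 1906. With p = 1906 - 1 = 1905: (p + p//4 - p//100 + p//400) mod 7 = (1905 + 476 - 19 + 4) mod 7 = 2366 mod 7 = 0 -> Monday (Mon=0 ... Sun=6)
Days before September (Jan-Aug): 243 days
Weekday index = (0 + 243) mod 7 = 5

Saturday


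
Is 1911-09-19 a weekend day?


Anchor: Jan 1, 1911. With p = 1911 - 1 = 1910: (p + p//4 - p//100 + p//400) mod 7 = (1910 + 477 - 19 + 4) mod 7 = 2372 mod 7 = 6 -> Sunday (Mon=0 ... Sun=6)
Day of year: 262; offset = 261
Weekday index = (6 + 261) mod 7 = 1 -> Tuesday
Weekend days: Saturday, Sunday

No


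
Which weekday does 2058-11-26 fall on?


Date: November 26, 2058
Anchor: Jan 1, 2058. With p = 2058 - 1 = 2057: (p + p//4 - p//100 + p//400) mod 7 = (2057 + 514 - 20 + 5) mod 7 = 2556 mod 7 = 1 -> Tuesday (Mon=0 ... Sun=6)
Days before November (Jan-Oct): 304; offset = 304 + 26 - 1 = 329
Weekday index = (1 + 329) mod 7 = 1

Day of the week: Tuesday


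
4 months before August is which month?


August is month 8
8 - 4 = 4

April


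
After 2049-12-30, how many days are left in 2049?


Day of year: 364 of 365
Remaining = 365 - 364

1 day


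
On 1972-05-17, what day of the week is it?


Date: May 17, 1972
Anchor: Jan 1, 1972. With p = 1972 - 1 = 1971: (p + p//4 - p//100 + p//400) mod 7 = (1971 + 492 - 19 + 4) mod 7 = 2448 mod 7 = 5 -> Saturday (Mon=0 ... Sun=6)
Days before May (Jan-Apr): 121; offset = 121 + 17 - 1 = 137
Weekday index = (5 + 137) mod 7 = 2

Day of the week: Wednesday


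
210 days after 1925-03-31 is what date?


Start: 1925-03-31, add 210 days
March 31 is the last day of March 1925 -> 210 left
April 1925 has 30 days -> 180 left
May 1925 has 31 days -> 149 left
June 1925 has 30 days -> 119 left
July 1925 has 31 days -> 88 left
August 1925 has 31 days -> 57 left
September 1925 has 30 days -> 27 left
October 1925: 27 <= 31 -> lands on October 27

Result: 1925-10-27


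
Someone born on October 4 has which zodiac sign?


Date: October 4
Conventional tropical zodiac dates: Libra from September 23 onward; Scorpio starts October 23
October 4 falls within the Libra range

Libra


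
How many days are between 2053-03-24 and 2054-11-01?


From 2053-03-24 to 2054-11-01
2053-03-24: days before March = 31 + 28 = 59 (2053 is not a leap year); day of year = 59 + 24 = 83
2054-11-01: days before November = 31 + 28 + 31 + 30 + 31 + 30 + 31 + 31 + 30 + 31 = 304 (2054 is not a leap year); day of year = 304 + 1 = 305
Rest of 2053: 365 - 83 = 282
Total = 282 + 305 = 587

587 days


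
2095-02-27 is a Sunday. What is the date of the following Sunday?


Current: Sunday
Target: Sunday
Days ahead: 7

Next Sunday: 2095-03-06


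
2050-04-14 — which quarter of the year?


Month: April (month 4)
Q1: Jan-Mar, Q2: Apr-Jun, Q3: Jul-Sep, Q4: Oct-Dec

Q2


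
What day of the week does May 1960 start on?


Target: May 1, 1960
Anchor: Jan 1, 1960. With p = 1960 - 1 = 1959: (p + p//4 - p//100 + p//400) mod 7 = (1959 + 489 - 19 + 4) mod 7 = 2433 mod 7 = 4 -> Friday (Mon=0 ... Sun=6)
Days before May (Jan-Apr): 121 days
Weekday index = (4 + 121) mod 7 = 6

Sunday


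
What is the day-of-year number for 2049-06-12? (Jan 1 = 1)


Date: June 12, 2049
Days in months 1 through 5: 151
Plus 12 days in June

Day of year: 163


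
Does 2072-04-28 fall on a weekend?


Anchor: Jan 1, 2072. With p = 2072 - 1 = 2071: (p + p//4 - p//100 + p//400) mod 7 = (2071 + 517 - 20 + 5) mod 7 = 2573 mod 7 = 4 -> Friday (Mon=0 ... Sun=6)
Day of year: 119; offset = 118
Weekday index = (4 + 118) mod 7 = 3 -> Thursday
Weekend days: Saturday, Sunday

No


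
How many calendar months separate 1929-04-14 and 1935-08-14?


From April 1929 to August 1935
6 years * 12 = 72 months, plus 4 months = 76

76 months


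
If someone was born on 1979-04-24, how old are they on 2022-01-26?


Birth: 1979-04-24
Reference: 2022-01-26
Year difference: 2022 - 1979 = 43
Birthday not yet reached in 2022, subtract 1

42 years old


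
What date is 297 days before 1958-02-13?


Start: 1958-02-13, subtract 297 days
Back 13 days from February 13 reaches January 31, 1958 -> 284 left
January 1958 has 31 days -> back to December 31, 1957 -> 253 left
December 1957 has 31 days -> back to November 30, 1957 -> 222 left
November 1957 has 30 days -> back to October 31, 1957 -> 192 left
October 1957 has 31 days -> back to September 30, 1957 -> 161 left
September 1957 has 30 days -> back to August 31, 1957 -> 131 left
August 1957 has 31 days -> back to July 31, 1957 -> 100 left
July 1957 has 31 days -> back to June 30, 1957 -> 69 left
June 1957 has 30 days -> back to May 31, 1957 -> 39 left
May 1957 has 31 days -> back to April 30, 1957 -> 8 left
April 1957: 30 - 8 = 22 -> lands on April 22

Result: 1957-04-22


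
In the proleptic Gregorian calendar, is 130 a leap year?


Gregorian leap year rule: divisible by 4, but not by 100, unless also by 400.
130 is not divisible by 4 -> not a leap year

No


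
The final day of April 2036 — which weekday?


April 2036 has 30 days
Anchor: Jan 1, 2036. With p = 2036 - 1 = 2035: (p + p//4 - p//100 + p//400) mod 7 = (2035 + 508 - 20 + 5) mod 7 = 2528 mod 7 = 1 -> Tuesday (Mon=0 ... Sun=6)
Days before April (Jan-Mar): 91; April 1 index = (1 + 91) mod 7 = 1 -> Tuesday
Last day offset: 30 - 1 = 29 days
Weekday index = (1 + 29) mod 7 = 2

Wednesday, April 30


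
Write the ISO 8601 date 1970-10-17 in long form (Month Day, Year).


ISO 1970-10-17 parses as year=1970, month=10, day=17
Month 10 -> October

October 17, 1970


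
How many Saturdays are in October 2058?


October 2058 has 31 days
Anchor: Jan 1, 2058. With p = 2058 - 1 = 2057: (p + p//4 - p//100 + p//400) mod 7 = (2057 + 514 - 20 + 5) mod 7 = 2556 mod 7 = 1 -> Tuesday (Mon=0 ... Sun=6)
Days before October (Jan-Sep): 273; October 1 index = (1 + 273) mod 7 = 1 -> Tuesday
First Saturday is October 5
Saturdays: 5, 12, 19, 26

4 Saturdays


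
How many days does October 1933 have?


October 1933

31 days


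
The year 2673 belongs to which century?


Century = (year - 1) // 100 + 1
= (2673 - 1) // 100 + 1
= 2672 // 100 + 1
= 26 + 1

27th century


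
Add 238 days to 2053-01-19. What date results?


Start: 2053-01-19, add 238 days
January 2053 has 31 days: 31 - 19 = 12 days to January 31 -> 226 left
February 2053 has 28 days -> 198 left
March 2053 has 31 days -> 167 left
April 2053 has 30 days -> 137 left
May 2053 has 31 days -> 106 left
June 2053 has 30 days -> 76 left
July 2053 has 31 days -> 45 left
August 2053 has 31 days -> 14 left
September 2053: 14 <= 30 -> lands on September 14

Result: 2053-09-14


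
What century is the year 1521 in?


Century = (year - 1) // 100 + 1
= (1521 - 1) // 100 + 1
= 1520 // 100 + 1
= 15 + 1

16th century


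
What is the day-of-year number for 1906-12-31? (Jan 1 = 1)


Date: December 31, 1906
Days in months 1 through 11: 334
Plus 31 days in December

Day of year: 365


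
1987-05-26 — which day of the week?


Date: May 26, 1987
Anchor: Jan 1, 1987. With p = 1987 - 1 = 1986: (p + p//4 - p//100 + p//400) mod 7 = (1986 + 496 - 19 + 4) mod 7 = 2467 mod 7 = 3 -> Thursday (Mon=0 ... Sun=6)
Days before May (Jan-Apr): 120; offset = 120 + 26 - 1 = 145
Weekday index = (3 + 145) mod 7 = 1

Day of the week: Tuesday


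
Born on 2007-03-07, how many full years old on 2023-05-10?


Birth: 2007-03-07
Reference: 2023-05-10
Year difference: 2023 - 2007 = 16

16 years old


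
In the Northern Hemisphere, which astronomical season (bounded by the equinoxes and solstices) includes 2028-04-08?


Date: April 8
Astronomical Spring (approx.; exact equinox/solstice day varies by year): March 20 to June 20
April 8 falls within the Spring window

Spring


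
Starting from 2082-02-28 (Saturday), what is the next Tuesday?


Current: Saturday
Target: Tuesday
Days ahead: 3

Next Tuesday: 2082-03-03


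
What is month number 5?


Month 5 of 12

May


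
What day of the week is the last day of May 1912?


May 1912 has 31 days
Anchor: Jan 1, 1912. With p = 1912 - 1 = 1911: (p + p//4 - p//100 + p//400) mod 7 = (1911 + 477 - 19 + 4) mod 7 = 2373 mod 7 = 0 -> Monday (Mon=0 ... Sun=6)
Days before May (Jan-Apr): 121; May 1 index = (0 + 121) mod 7 = 2 -> Wednesday
Last day offset: 31 - 1 = 30 days
Weekday index = (2 + 30) mod 7 = 4

Friday, May 31


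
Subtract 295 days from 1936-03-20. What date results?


Start: 1936-03-20, subtract 295 days
Back 20 days from March 20 reaches February 29, 1936 -> 275 left
February 1936 has 29 days -> back to January 31, 1936 -> 246 left
January 1936 has 31 days -> back to December 31, 1935 -> 215 left
December 1935 has 31 days -> back to November 30, 1935 -> 184 left
November 1935 has 30 days -> back to October 31, 1935 -> 154 left
October 1935 has 31 days -> back to September 30, 1935 -> 123 left
September 1935 has 30 days -> back to August 31, 1935 -> 93 left
August 1935 has 31 days -> back to July 31, 1935 -> 62 left
July 1935 has 31 days -> back to June 30, 1935 -> 31 left
June 1935 has 30 days -> back to May 31, 1935 -> 1 left
May 1935: 31 - 1 = 30 -> lands on May 30

Result: 1935-05-30


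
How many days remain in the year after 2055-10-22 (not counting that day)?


Day of year: 295 of 365
Remaining = 365 - 295

70 days


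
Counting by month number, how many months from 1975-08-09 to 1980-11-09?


From August 1975 to November 1980
5 years * 12 = 60 months, plus 3 months = 63

63 months


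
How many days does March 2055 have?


March 2055

31 days


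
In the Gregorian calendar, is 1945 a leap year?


Gregorian leap year rule: divisible by 4, but not by 100, unless also by 400.
1945 is not divisible by 4 -> not a leap year

No


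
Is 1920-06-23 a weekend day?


Anchor: Jan 1, 1920. With p = 1920 - 1 = 1919: (p + p//4 - p//100 + p//400) mod 7 = (1919 + 479 - 19 + 4) mod 7 = 2383 mod 7 = 3 -> Thursday (Mon=0 ... Sun=6)
Day of year: 175; offset = 174
Weekday index = (3 + 174) mod 7 = 2 -> Wednesday
Weekend days: Saturday, Sunday

No


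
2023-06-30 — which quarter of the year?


Month: June (month 6)
Q1: Jan-Mar, Q2: Apr-Jun, Q3: Jul-Sep, Q4: Oct-Dec

Q2


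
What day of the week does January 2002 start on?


Target: January 1, 2002
Anchor: Jan 1, 2002. With p = 2002 - 1 = 2001: (p + p//4 - p//100 + p//400) mod 7 = (2001 + 500 - 20 + 5) mod 7 = 2486 mod 7 = 1 -> Tuesday (Mon=0 ... Sun=6)
Offset from anchor: 0 days
Weekday index = (1 + 0) mod 7 = 1

Tuesday


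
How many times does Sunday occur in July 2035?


July 2035 has 31 days
Anchor: Jan 1, 2035. With p = 2035 - 1 = 2034: (p + p//4 - p//100 + p//400) mod 7 = (2034 + 508 - 20 + 5) mod 7 = 2527 mod 7 = 0 -> Monday (Mon=0 ... Sun=6)
Days before July (Jan-Jun): 181; July 1 index = (0 + 181) mod 7 = 6 -> Sunday
First Sunday is July 1
Sundays: 1, 8, 15, 22, 29

5 Sundays


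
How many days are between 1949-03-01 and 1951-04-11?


From 1949-03-01 to 1951-04-11
1949-03-01: days before March = 31 + 28 = 59 (1949 is not a leap year); day of year = 59 + 1 = 60
1951-04-11: days before April = 31 + 28 + 31 = 90 (1951 is not a leap year); day of year = 90 + 11 = 101
Rest of 1949: 365 - 60 = 305
Full years 1950 (365): 365
Total = 305 + 365 + 101 = 771

771 days


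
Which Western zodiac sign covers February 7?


Date: February 7
Conventional tropical zodiac dates: Aquarius from January 20 onward; Pisces starts February 19
February 7 falls within the Aquarius range

Aquarius


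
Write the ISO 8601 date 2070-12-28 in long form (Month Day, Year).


ISO 2070-12-28 parses as year=2070, month=12, day=28
Month 12 -> December

December 28, 2070


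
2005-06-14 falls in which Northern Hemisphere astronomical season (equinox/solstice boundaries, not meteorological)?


Date: June 14
Astronomical Spring (approx.; exact equinox/solstice day varies by year): March 20 to June 20
June 14 falls within the Spring window

Spring


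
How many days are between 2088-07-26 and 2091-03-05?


From 2088-07-26 to 2091-03-05
2088-07-26: days before July = 31 + 29 + 31 + 30 + 31 + 30 = 182 (2088 is a leap year); day of year = 182 + 26 = 208
2091-03-05: days before March = 31 + 28 = 59 (2091 is not a leap year); day of year = 59 + 5 = 64
Rest of 2088: 366 - 208 = 158
Full years 2089 (365), 2090 (365): 730
Total = 158 + 730 + 64 = 952

952 days


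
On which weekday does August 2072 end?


August 2072 has 31 days
Anchor: Jan 1, 2072. With p = 2072 - 1 = 2071: (p + p//4 - p//100 + p//400) mod 7 = (2071 + 517 - 20 + 5) mod 7 = 2573 mod 7 = 4 -> Friday (Mon=0 ... Sun=6)
Days before August (Jan-Jul): 213; August 1 index = (4 + 213) mod 7 = 0 -> Monday
Last day offset: 31 - 1 = 30 days
Weekday index = (0 + 30) mod 7 = 2

Wednesday, August 31


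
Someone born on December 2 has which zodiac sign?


Date: December 2
Conventional tropical zodiac dates: Sagittarius from November 22 onward; Capricorn starts December 22
December 2 falls within the Sagittarius range

Sagittarius


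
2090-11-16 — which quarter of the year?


Month: November (month 11)
Q1: Jan-Mar, Q2: Apr-Jun, Q3: Jul-Sep, Q4: Oct-Dec

Q4


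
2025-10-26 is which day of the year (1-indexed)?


Date: October 26, 2025
Days in months 1 through 9: 273
Plus 26 days in October

Day of year: 299


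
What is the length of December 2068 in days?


December 2068

31 days


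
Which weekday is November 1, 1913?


Target: November 1, 1913
Anchor: Jan 1, 1913. With p = 1913 - 1 = 1912: (p + p//4 - p//100 + p//400) mod 7 = (1912 + 478 - 19 + 4) mod 7 = 2375 mod 7 = 2 -> Wednesday (Mon=0 ... Sun=6)
Days before November (Jan-Oct): 304 days
Weekday index = (2 + 304) mod 7 = 5

Saturday


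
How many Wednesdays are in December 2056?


December 2056 has 31 days
Anchor: Jan 1, 2056. With p = 2056 - 1 = 2055: (p + p//4 - p//100 + p//400) mod 7 = (2055 + 513 - 20 + 5) mod 7 = 2553 mod 7 = 5 -> Saturday (Mon=0 ... Sun=6)
Days before December (Jan-Nov): 335; December 1 index = (5 + 335) mod 7 = 4 -> Friday
First Wednesday is December 6
Wednesdays: 6, 13, 20, 27

4 Wednesdays


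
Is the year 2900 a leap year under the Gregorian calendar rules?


Gregorian leap year rule: divisible by 4, but not by 100, unless also by 400.
2900 is divisible by 100 but not 400 -> not a leap year

No


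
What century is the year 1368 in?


Century = (year - 1) // 100 + 1
= (1368 - 1) // 100 + 1
= 1367 // 100 + 1
= 13 + 1

14th century


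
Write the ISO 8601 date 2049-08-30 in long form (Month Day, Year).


ISO 2049-08-30 parses as year=2049, month=08, day=30
Month 8 -> August

August 30, 2049


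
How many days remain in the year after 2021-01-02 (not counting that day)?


Day of year: 2 of 365
Remaining = 365 - 2

363 days


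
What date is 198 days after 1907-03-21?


Start: 1907-03-21, add 198 days
March 1907 has 31 days: 31 - 21 = 10 days to March 31 -> 188 left
April 1907 has 30 days -> 158 left
May 1907 has 31 days -> 127 left
June 1907 has 30 days -> 97 left
July 1907 has 31 days -> 66 left
August 1907 has 31 days -> 35 left
September 1907 has 30 days -> 5 left
October 1907: 5 <= 31 -> lands on October 5

Result: 1907-10-05


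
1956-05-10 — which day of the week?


Date: May 10, 1956
Anchor: Jan 1, 1956. With p = 1956 - 1 = 1955: (p + p//4 - p//100 + p//400) mod 7 = (1955 + 488 - 19 + 4) mod 7 = 2428 mod 7 = 6 -> Sunday (Mon=0 ... Sun=6)
Days before May (Jan-Apr): 121; offset = 121 + 10 - 1 = 130
Weekday index = (6 + 130) mod 7 = 3

Day of the week: Thursday


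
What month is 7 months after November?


November is month 11
11 + 7 = 18; wrap: 18 - 12 = 6

June


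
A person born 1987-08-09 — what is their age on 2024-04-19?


Birth: 1987-08-09
Reference: 2024-04-19
Year difference: 2024 - 1987 = 37
Birthday not yet reached in 2024, subtract 1

36 years old


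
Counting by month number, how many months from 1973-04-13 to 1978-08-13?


From April 1973 to August 1978
5 years * 12 = 60 months, plus 4 months = 64

64 months


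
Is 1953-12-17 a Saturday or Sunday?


Anchor: Jan 1, 1953. With p = 1953 - 1 = 1952: (p + p//4 - p//100 + p//400) mod 7 = (1952 + 488 - 19 + 4) mod 7 = 2425 mod 7 = 3 -> Thursday (Mon=0 ... Sun=6)
Day of year: 351; offset = 350
Weekday index = (3 + 350) mod 7 = 3 -> Thursday
Weekend days: Saturday, Sunday

No


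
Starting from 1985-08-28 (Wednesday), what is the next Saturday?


Current: Wednesday
Target: Saturday
Days ahead: 3

Next Saturday: 1985-08-31


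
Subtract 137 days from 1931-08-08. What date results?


Start: 1931-08-08, subtract 137 days
Back 8 days from August 8 reaches July 31, 1931 -> 129 left
July 1931 has 31 days -> back to June 30, 1931 -> 98 left
June 1931 has 30 days -> back to May 31, 1931 -> 68 left
May 1931 has 31 days -> back to April 30, 1931 -> 37 left
April 1931 has 30 days -> back to March 31, 1931 -> 7 left
March 1931: 31 - 7 = 24 -> lands on March 24

Result: 1931-03-24


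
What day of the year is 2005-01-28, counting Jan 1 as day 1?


Date: January 28, 2005
No months before January
Plus 28 days in January

Day of year: 28


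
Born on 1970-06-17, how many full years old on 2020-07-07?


Birth: 1970-06-17
Reference: 2020-07-07
Year difference: 2020 - 1970 = 50

50 years old


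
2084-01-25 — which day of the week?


Date: January 25, 2084
Anchor: Jan 1, 2084. With p = 2084 - 1 = 2083: (p + p//4 - p//100 + p//400) mod 7 = (2083 + 520 - 20 + 5) mod 7 = 2588 mod 7 = 5 -> Saturday (Mon=0 ... Sun=6)
Days into year = 25 - 1 = 24
Weekday index = (5 + 24) mod 7 = 1

Day of the week: Tuesday


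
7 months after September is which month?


September is month 9
9 + 7 = 16; wrap: 16 - 12 = 4

April


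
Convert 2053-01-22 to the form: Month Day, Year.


ISO 2053-01-22 parses as year=2053, month=01, day=22
Month 1 -> January

January 22, 2053


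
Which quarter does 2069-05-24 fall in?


Month: May (month 5)
Q1: Jan-Mar, Q2: Apr-Jun, Q3: Jul-Sep, Q4: Oct-Dec

Q2


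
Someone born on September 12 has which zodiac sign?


Date: September 12
Conventional tropical zodiac dates: Virgo from August 23 onward; Libra starts September 23
September 12 falls within the Virgo range

Virgo


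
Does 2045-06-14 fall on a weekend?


Anchor: Jan 1, 2045. With p = 2045 - 1 = 2044: (p + p//4 - p//100 + p//400) mod 7 = (2044 + 511 - 20 + 5) mod 7 = 2540 mod 7 = 6 -> Sunday (Mon=0 ... Sun=6)
Day of year: 165; offset = 164
Weekday index = (6 + 164) mod 7 = 2 -> Wednesday
Weekend days: Saturday, Sunday

No


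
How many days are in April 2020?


April 2020

30 days


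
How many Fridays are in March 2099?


March 2099 has 31 days
Anchor: Jan 1, 2099. With p = 2099 - 1 = 2098: (p + p//4 - p//100 + p//400) mod 7 = (2098 + 524 - 20 + 5) mod 7 = 2607 mod 7 = 3 -> Thursday (Mon=0 ... Sun=6)
Days before March (Jan-Feb): 59; March 1 index = (3 + 59) mod 7 = 6 -> Sunday
First Friday is March 6
Fridays: 6, 13, 20, 27

4 Fridays


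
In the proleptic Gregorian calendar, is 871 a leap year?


Gregorian leap year rule: divisible by 4, but not by 100, unless also by 400.
871 is not divisible by 4 -> not a leap year

No


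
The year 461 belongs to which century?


Century = (year - 1) // 100 + 1
= (461 - 1) // 100 + 1
= 460 // 100 + 1
= 4 + 1

5th century


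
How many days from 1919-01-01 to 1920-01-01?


From 1919-01-01 to 1920-01-01
1919-01-01: day of year = 1
1920-01-01: day of year = 1
Rest of 1919: 365 - 1 = 364
Total = 364 + 1 = 365

365 days


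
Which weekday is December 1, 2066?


Target: December 1, 2066
Anchor: Jan 1, 2066. With p = 2066 - 1 = 2065: (p + p//4 - p//100 + p//400) mod 7 = (2065 + 516 - 20 + 5) mod 7 = 2566 mod 7 = 4 -> Friday (Mon=0 ... Sun=6)
Days before December (Jan-Nov): 334 days
Weekday index = (4 + 334) mod 7 = 2

Wednesday


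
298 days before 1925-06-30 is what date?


Start: 1925-06-30, subtract 298 days
Back 30 days from June 30 reaches May 31, 1925 -> 268 left
May 1925 has 31 days -> back to April 30, 1925 -> 237 left
April 1925 has 30 days -> back to March 31, 1925 -> 207 left
March 1925 has 31 days -> back to February 28, 1925 -> 176 left
February 1925 has 28 days -> back to January 31, 1925 -> 148 left
January 1925 has 31 days -> back to December 31, 1924 -> 117 left
December 1924 has 31 days -> back to November 30, 1924 -> 86 left
November 1924 has 30 days -> back to October 31, 1924 -> 56 left
October 1924 has 31 days -> back to September 30, 1924 -> 25 left
September 1924: 30 - 25 = 5 -> lands on September 5

Result: 1924-09-05


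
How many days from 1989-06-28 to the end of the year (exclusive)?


Day of year: 179 of 365
Remaining = 365 - 179

186 days


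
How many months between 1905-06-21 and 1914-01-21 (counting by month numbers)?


From June 1905 to January 1914
9 years * 12 = 108 months, minus 5 months = 103

103 months


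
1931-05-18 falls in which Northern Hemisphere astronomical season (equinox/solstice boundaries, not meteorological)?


Date: May 18
Astronomical Spring (approx.; exact equinox/solstice day varies by year): March 20 to June 20
May 18 falls within the Spring window

Spring


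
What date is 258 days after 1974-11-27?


Start: 1974-11-27, add 258 days
November 1974 has 30 days: 30 - 27 = 3 days to November 30 -> 255 left
December 1974 has 31 days -> 224 left
January 1975 has 31 days -> 193 left
February 1975 has 28 days -> 165 left
March 1975 has 31 days -> 134 left
April 1975 has 30 days -> 104 left
May 1975 has 31 days -> 73 left
June 1975 has 30 days -> 43 left
July 1975 has 31 days -> 12 left
August 1975: 12 <= 31 -> lands on August 12

Result: 1975-08-12


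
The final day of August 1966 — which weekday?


August 1966 has 31 days
Anchor: Jan 1, 1966. With p = 1966 - 1 = 1965: (p + p//4 - p//100 + p//400) mod 7 = (1965 + 491 - 19 + 4) mod 7 = 2441 mod 7 = 5 -> Saturday (Mon=0 ... Sun=6)
Days before August (Jan-Jul): 212; August 1 index = (5 + 212) mod 7 = 0 -> Monday
Last day offset: 31 - 1 = 30 days
Weekday index = (0 + 30) mod 7 = 2

Wednesday, August 31


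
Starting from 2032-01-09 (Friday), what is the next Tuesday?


Current: Friday
Target: Tuesday
Days ahead: 4

Next Tuesday: 2032-01-13


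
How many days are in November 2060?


November 2060

30 days


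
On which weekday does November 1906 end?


November 1906 has 30 days
Anchor: Jan 1, 1906. With p = 1906 - 1 = 1905: (p + p//4 - p//100 + p//400) mod 7 = (1905 + 476 - 19 + 4) mod 7 = 2366 mod 7 = 0 -> Monday (Mon=0 ... Sun=6)
Days before November (Jan-Oct): 304; November 1 index = (0 + 304) mod 7 = 3 -> Thursday
Last day offset: 30 - 1 = 29 days
Weekday index = (3 + 29) mod 7 = 4

Friday, November 30


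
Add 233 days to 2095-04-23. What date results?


Start: 2095-04-23, add 233 days
April 2095 has 30 days: 30 - 23 = 7 days to April 30 -> 226 left
May 2095 has 31 days -> 195 left
June 2095 has 30 days -> 165 left
July 2095 has 31 days -> 134 left
August 2095 has 31 days -> 103 left
September 2095 has 30 days -> 73 left
October 2095 has 31 days -> 42 left
November 2095 has 30 days -> 12 left
December 2095: 12 <= 31 -> lands on December 12

Result: 2095-12-12


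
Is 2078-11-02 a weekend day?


Anchor: Jan 1, 2078. With p = 2078 - 1 = 2077: (p + p//4 - p//100 + p//400) mod 7 = (2077 + 519 - 20 + 5) mod 7 = 2581 mod 7 = 5 -> Saturday (Mon=0 ... Sun=6)
Day of year: 306; offset = 305
Weekday index = (5 + 305) mod 7 = 2 -> Wednesday
Weekend days: Saturday, Sunday

No


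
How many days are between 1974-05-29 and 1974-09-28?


From 1974-05-29 to 1974-09-28
1974-05-29: days before May = 31 + 28 + 31 + 30 = 120 (1974 is not a leap year); day of year = 120 + 29 = 149
1974-09-28: days before September = 31 + 28 + 31 + 30 + 31 + 30 + 31 + 31 = 243 (1974 is not a leap year); day of year = 243 + 28 = 271
Same year: 271 - 149 = 122

122 days


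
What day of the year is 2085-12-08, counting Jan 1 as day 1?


Date: December 8, 2085
Days in months 1 through 11: 334
Plus 8 days in December

Day of year: 342


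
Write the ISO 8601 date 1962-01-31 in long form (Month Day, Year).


ISO 1962-01-31 parses as year=1962, month=01, day=31
Month 1 -> January

January 31, 1962


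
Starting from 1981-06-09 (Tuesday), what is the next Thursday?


Current: Tuesday
Target: Thursday
Days ahead: 2

Next Thursday: 1981-06-11


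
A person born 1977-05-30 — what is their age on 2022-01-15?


Birth: 1977-05-30
Reference: 2022-01-15
Year difference: 2022 - 1977 = 45
Birthday not yet reached in 2022, subtract 1

44 years old


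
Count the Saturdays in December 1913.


December 1913 has 31 days
Anchor: Jan 1, 1913. With p = 1913 - 1 = 1912: (p + p//4 - p//100 + p//400) mod 7 = (1912 + 478 - 19 + 4) mod 7 = 2375 mod 7 = 2 -> Wednesday (Mon=0 ... Sun=6)
Days before December (Jan-Nov): 334; December 1 index = (2 + 334) mod 7 = 0 -> Monday
First Saturday is December 6
Saturdays: 6, 13, 20, 27

4 Saturdays


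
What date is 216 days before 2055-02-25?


Start: 2055-02-25, subtract 216 days
Back 25 days from February 25 reaches January 31, 2055 -> 191 left
January 2055 has 31 days -> back to December 31, 2054 -> 160 left
December 2054 has 31 days -> back to November 30, 2054 -> 129 left
November 2054 has 30 days -> back to October 31, 2054 -> 99 left
October 2054 has 31 days -> back to September 30, 2054 -> 68 left
September 2054 has 30 days -> back to August 31, 2054 -> 38 left
August 2054 has 31 days -> back to July 31, 2054 -> 7 left
July 2054: 31 - 7 = 24 -> lands on July 24

Result: 2054-07-24


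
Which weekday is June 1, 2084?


Target: June 1, 2084
Anchor: Jan 1, 2084. With p = 2084 - 1 = 2083: (p + p//4 - p//100 + p//400) mod 7 = (2083 + 520 - 20 + 5) mod 7 = 2588 mod 7 = 5 -> Saturday (Mon=0 ... Sun=6)
Days before June (Jan-May): 152 days
Weekday index = (5 + 152) mod 7 = 3

Thursday


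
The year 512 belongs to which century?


Century = (year - 1) // 100 + 1
= (512 - 1) // 100 + 1
= 511 // 100 + 1
= 5 + 1

6th century


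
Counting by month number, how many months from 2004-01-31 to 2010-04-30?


From January 2004 to April 2010
6 years * 12 = 72 months, plus 3 months = 75

75 months


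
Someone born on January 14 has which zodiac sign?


Date: January 14
Conventional tropical zodiac dates: Capricorn from December 22 onward; Aquarius starts January 20
January 14 falls within the Capricorn range

Capricorn


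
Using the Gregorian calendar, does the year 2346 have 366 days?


Gregorian leap year rule: divisible by 4, but not by 100, unless also by 400.
2346 is not divisible by 4 -> not a leap year

No
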